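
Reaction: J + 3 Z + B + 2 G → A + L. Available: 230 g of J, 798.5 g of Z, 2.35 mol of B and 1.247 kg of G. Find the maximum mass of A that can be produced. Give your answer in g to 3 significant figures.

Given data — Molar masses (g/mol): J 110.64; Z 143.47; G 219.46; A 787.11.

n(J) = 230.0 / 110.64 = 2.079 mol
n(Z) = 798.5 / 143.47 = 5.566 mol
n(B) = 2.350 mol
n(G) = 1.247×1000 / 219.46 = 5.682 mol
n/ν → J: 2.079, Z: 1.855, B: 2.350, G: 2.841; Z is limiting.
n(A) = (1/3) × 5.566 = 1.855 mol
mass = 1.855 × 787.11 = 1460 g

1460 g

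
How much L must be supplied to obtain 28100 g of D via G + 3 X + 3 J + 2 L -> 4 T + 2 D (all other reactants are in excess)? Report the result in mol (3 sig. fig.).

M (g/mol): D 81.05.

n(D) = 28100 / 81.05 = 346.7 mol
n(L) = (2/2) × 346.7 = 346.7 mol

347 mol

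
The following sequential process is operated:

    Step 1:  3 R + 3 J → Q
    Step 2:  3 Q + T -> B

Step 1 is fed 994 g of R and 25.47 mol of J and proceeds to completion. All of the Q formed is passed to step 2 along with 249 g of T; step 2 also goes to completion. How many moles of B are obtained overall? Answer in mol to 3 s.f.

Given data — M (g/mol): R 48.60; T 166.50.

1.50 mol

Step 1:
n(R) = 994.0 / 48.60 = 20.45 mol
n(J) = 25.47 mol
n/ν for R = 20.45/3 = 6.817
n/ν for J = 25.47/3 = 8.490
Smallest n/ν is R → limiting reagent.
n(Q) produced = (1/3) × 20.45 = 6.817 mol
Step 2:
n(Q) available = 6.817 mol
n(T) = 249.0 / 166.50 = 1.495 mol
n/ν for Q = 6.817/3 = 2.272
n/ν for T = 1.495/1 = 1.495
Smallest n/ν is T → limiting reagent.
n(B) = (1/1) × 1.495 = 1.495 mol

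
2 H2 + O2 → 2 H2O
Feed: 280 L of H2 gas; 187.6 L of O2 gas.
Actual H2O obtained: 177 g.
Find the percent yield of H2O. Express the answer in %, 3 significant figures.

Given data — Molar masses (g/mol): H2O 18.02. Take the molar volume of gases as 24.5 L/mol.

85.9 %

n(H2) = 280.0 / 24.5 = 11.43 mol
n(O2) = 187.6 / 24.5 = 7.657 mol
n/ν → H2: 5.715, O2: 7.657; H2 is limiting.
theoretical n(H2O) = (2/2) × 11.43 = 11.43 mol → 206.0 g
% yield = 177 / 206.0 × 100 = 85.92 %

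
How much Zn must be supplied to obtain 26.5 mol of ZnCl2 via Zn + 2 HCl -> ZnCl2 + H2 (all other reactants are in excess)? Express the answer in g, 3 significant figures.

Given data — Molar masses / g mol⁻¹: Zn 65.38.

n(ZnCl2) = 26.50 mol
n(Zn) = (1/1) × 26.50 = 26.50 mol
mass = 26.50 × 65.38 = 1733 g

1730 g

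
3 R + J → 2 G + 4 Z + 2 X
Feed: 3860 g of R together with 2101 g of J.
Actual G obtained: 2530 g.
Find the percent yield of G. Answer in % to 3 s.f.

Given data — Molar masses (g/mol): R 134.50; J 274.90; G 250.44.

66.1 %

n(R) = 3860 / 134.50 = 28.70 mol
n(J) = 2101 / 274.90 = 7.643 mol
n/ν for R = 28.70/3 = 9.567
n/ν for J = 7.643/1 = 7.643
Smallest n/ν is J → limiting reagent.
theoretical n(G) = (2/1) × 7.643 = 15.29 mol → 3829 g
% yield = 2530 / 3829 × 100 = 66.07 %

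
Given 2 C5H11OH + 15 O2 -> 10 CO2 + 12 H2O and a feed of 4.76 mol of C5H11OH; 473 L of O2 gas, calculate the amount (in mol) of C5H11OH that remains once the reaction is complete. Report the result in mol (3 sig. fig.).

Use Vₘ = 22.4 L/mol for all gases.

1.94 mol

n(C5H11OH) = 4.760 mol
n(O2) = 473.0 / 22.4 = 21.12 mol
n/ν → C5H11OH: 2.380, O2: 1.408; O2 is limiting.
C5H11OH consumed = (2/15) × 21.12 = 2.816 mol
C5H11OH remaining = 4.760 − 2.816 = 1.944 mol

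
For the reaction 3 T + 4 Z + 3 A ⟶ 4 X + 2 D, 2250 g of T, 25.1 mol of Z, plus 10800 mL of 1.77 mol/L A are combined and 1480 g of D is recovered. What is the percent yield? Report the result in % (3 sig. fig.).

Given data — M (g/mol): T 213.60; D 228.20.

92.4 %

n(T) = 2250 / 213.60 = 10.53 mol
n(Z) = 25.10 mol
n(A) = 1.77 × 10800/1000 = 19.12 mol
n/ν for T = 10.53/3 = 3.510
n/ν for Z = 25.10/4 = 6.275
n/ν for A = 19.12/3 = 6.373
Smallest n/ν is T → limiting reagent.
theoretical n(D) = (2/3) × 10.53 = 7.020 mol → 1602 g
% yield = 1480 / 1602 × 100 = 92.38 %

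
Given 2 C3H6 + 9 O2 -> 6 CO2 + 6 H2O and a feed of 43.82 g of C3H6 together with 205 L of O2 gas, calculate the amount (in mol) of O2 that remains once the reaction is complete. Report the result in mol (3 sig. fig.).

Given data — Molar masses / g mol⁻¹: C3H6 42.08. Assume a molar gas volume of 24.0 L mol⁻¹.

3.86 mol

n(C3H6) = 43.82 / 42.08 = 1.041 mol
n(O2) = 205.0 / 24.0 = 8.542 mol
n/ν for C3H6 = 1.041/2 = 0.5205
n/ν for O2 = 8.542/9 = 0.9491
Smallest n/ν is C3H6 → limiting reagent.
O2 consumed = (9/2) × 1.041 = 4.685 mol
O2 remaining = 8.542 − 4.685 = 3.857 mol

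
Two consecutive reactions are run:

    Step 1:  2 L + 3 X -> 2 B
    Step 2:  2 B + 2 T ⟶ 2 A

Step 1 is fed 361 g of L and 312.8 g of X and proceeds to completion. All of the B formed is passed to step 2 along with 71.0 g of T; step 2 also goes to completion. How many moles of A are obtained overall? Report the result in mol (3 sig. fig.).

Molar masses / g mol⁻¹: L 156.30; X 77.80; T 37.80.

Step 1:
n(L) = 361.0 / 156.30 = 2.310 mol
n(X) = 312.8 / 77.80 = 4.021 mol
n/ν → L: 1.155, X: 1.340; L is limiting.
n(B) produced = (2/2) × 2.310 = 2.310 mol
Step 2:
n(B) available = 2.310 mol
n(T) = 71.00 / 37.80 = 1.878 mol
n/ν → B: 1.155, T: 0.9390; T is limiting.
n(A) = (2/2) × 1.878 = 1.878 mol

1.88 mol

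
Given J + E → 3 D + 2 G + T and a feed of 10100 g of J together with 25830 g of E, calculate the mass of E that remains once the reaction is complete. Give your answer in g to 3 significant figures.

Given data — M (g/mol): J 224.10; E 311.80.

n(J) = 10100 / 224.10 = 45.07 mol
n(E) = 25830 / 311.80 = 82.84 mol
n/ν → J: 45.07, E: 82.84; J is limiting.
E consumed = (1/1) × 45.07 = 45.07 mol
E remaining = 82.84 − 45.07 = 37.77 mol
mass = 37.77 × 311.80 = 11780 g

11800 g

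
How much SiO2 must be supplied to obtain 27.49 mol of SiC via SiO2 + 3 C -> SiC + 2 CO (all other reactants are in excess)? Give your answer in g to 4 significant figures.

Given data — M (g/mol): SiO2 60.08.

n(SiC) = 27.49 mol
n(SiO2) = (1/1) × 27.49 = 27.49 mol
mass = 27.49 × 60.08 = 1652 g

1652 g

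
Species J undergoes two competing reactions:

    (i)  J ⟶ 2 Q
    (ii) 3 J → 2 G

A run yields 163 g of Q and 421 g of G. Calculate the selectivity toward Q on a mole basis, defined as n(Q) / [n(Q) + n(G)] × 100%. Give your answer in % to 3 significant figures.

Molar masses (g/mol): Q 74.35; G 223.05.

53.7 %

n(Q) = 163 / 74.35 = 2.192 mol
n(G) = 421 / 223.05 = 1.887 mol
selectivity = 2.192/(2.192+1.887) × 100 = 53.74 %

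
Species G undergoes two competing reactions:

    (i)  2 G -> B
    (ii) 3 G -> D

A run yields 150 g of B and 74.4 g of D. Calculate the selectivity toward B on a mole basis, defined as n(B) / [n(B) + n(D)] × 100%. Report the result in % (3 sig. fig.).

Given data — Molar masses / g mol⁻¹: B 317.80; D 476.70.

n(B) = 150 / 317.80 = 0.4720 mol
n(D) = 74.4 / 476.70 = 0.1561 mol
selectivity = 0.4720/(0.4720+0.1561) × 100 = 75.15 %

75.2 %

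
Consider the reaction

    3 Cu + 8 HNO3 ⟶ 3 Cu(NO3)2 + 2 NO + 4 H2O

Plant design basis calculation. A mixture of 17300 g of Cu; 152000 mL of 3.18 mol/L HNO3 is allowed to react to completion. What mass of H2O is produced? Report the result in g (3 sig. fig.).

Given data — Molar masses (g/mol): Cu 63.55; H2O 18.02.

n(Cu) = 17300 / 63.55 = 272.2 mol
n(HNO3) = 3.18 × 152000/1000 = 483.4 mol
n/ν → Cu: 90.73, HNO3: 60.43; HNO3 is limiting.
n(H2O) = (4/8) × 483.4 = 241.7 mol
mass = 241.7 × 18.02 = 4355 g

4360 g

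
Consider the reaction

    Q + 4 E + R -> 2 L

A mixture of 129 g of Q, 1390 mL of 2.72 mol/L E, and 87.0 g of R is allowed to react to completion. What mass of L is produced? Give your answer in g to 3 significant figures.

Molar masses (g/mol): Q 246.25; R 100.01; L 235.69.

247 g

n(Q) = 129.0 / 246.25 = 0.5239 mol
n(E) = 2.72 × 1390/1000 = 3.781 mol
n(R) = 87.00 / 100.01 = 0.8699 mol
n/ν for Q = 0.5239/1 = 0.5239
n/ν for E = 3.781/4 = 0.9453
n/ν for R = 0.8699/1 = 0.8699
Smallest n/ν is Q → limiting reagent.
n(L) = (2/1) × 0.5239 = 1.048 mol
mass = 1.048 × 235.69 = 247.0 g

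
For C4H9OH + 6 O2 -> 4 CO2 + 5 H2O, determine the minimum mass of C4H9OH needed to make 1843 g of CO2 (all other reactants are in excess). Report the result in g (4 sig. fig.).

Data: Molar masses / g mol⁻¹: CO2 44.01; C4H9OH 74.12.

776.0 g

n(CO2) = 1843 / 44.01 = 41.88 mol
n(C4H9OH) = (1/4) × 41.88 = 10.47 mol
mass = 10.47 × 74.12 = 776.0 g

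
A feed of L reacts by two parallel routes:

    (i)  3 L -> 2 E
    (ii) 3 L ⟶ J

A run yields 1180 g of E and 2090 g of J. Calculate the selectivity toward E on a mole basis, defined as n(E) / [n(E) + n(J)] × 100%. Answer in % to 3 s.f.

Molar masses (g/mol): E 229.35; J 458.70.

n(E) = 1180 / 229.35 = 5.145 mol
n(J) = 2090 / 458.70 = 4.556 mol
selectivity = 5.145/(5.145+4.556) × 100 = 53.04 %

53.0 %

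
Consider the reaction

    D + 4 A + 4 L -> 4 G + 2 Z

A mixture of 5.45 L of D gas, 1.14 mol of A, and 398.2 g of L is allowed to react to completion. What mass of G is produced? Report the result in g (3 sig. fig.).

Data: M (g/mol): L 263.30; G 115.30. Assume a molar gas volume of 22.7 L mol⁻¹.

n(D) = 5.450 / 22.7 = 0.2401 mol
n(A) = 1.140 mol
n(L) = 398.2 / 263.30 = 1.512 mol
n/ν for D = 0.2401/1 = 0.2401
n/ν for A = 1.140/4 = 0.2850
n/ν for L = 1.512/4 = 0.3780
Smallest n/ν is D → limiting reagent.
n(G) = (4/1) × 0.2401 = 0.9604 mol
mass = 0.9604 × 115.30 = 110.7 g

111 g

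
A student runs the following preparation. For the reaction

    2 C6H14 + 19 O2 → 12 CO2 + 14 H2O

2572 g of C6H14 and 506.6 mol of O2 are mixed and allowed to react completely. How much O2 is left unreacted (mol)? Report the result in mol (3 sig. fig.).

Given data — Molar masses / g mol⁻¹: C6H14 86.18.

223 mol

n(C6H14) = 2572 / 86.18 = 29.84 mol
n(O2) = 506.6 mol
n/ν → C6H14: 14.92, O2: 26.66; C6H14 is limiting.
O2 consumed = (19/2) × 29.84 = 283.5 mol
O2 remaining = 506.6 − 283.5 = 223.1 mol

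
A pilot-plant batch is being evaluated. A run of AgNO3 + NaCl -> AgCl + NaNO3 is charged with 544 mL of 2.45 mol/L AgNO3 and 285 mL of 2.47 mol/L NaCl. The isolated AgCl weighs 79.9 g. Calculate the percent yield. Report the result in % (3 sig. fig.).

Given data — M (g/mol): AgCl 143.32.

n(AgNO3) = 2.45 × 544.0/1000 = 1.333 mol
n(NaCl) = 2.47 × 285.0/1000 = 0.7040 mol
n/ν → AgNO3: 1.333, NaCl: 0.7040; NaCl is limiting.
theoretical n(AgCl) = (1/1) × 0.7040 = 0.7040 mol → 100.9 g
% yield = 79.9 / 100.9 × 100 = 79.19 %

79.2 %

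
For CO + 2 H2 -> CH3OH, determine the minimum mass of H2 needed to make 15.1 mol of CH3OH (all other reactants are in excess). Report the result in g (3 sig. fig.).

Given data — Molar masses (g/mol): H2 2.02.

61.0 g

n(CH3OH) = 15.10 mol
n(H2) = (2/1) × 15.10 = 30.20 mol
mass = 30.20 × 2.02 = 61.00 g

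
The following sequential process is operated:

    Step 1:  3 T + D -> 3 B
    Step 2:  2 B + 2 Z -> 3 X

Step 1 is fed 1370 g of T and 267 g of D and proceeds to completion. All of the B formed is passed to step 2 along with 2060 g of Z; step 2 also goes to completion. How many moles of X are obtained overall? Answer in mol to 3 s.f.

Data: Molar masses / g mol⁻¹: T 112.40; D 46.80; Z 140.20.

Step 1:
n(T) = 1370 / 112.40 = 12.19 mol
n(D) = 267.0 / 46.80 = 5.705 mol
n/ν for T = 12.19/3 = 4.063
n/ν for D = 5.705/1 = 5.705
Smallest n/ν is T → limiting reagent.
n(B) produced = (3/3) × 12.19 = 12.19 mol
Step 2:
n(B) available = 12.19 mol
n(Z) = 2060 / 140.20 = 14.69 mol
n/ν for B = 12.19/2 = 6.095
n/ν for Z = 14.69/2 = 7.345
Smallest n/ν is B → limiting reagent.
n(X) = (3/2) × 12.19 = 18.29 mol

18.3 mol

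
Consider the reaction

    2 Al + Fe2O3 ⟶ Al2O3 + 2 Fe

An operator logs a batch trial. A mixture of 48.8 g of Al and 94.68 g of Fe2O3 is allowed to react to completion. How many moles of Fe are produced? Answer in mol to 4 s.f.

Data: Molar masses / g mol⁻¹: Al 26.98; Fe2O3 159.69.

n(Al) = 48.80 / 26.98 = 1.809 mol
n(Fe2O3) = 94.68 / 159.69 = 0.5929 mol
n/ν → Al: 0.9045, Fe2O3: 0.5929; Fe2O3 is limiting.
n(Fe) = (2/1) × 0.5929 = 1.186 mol

1.186 mol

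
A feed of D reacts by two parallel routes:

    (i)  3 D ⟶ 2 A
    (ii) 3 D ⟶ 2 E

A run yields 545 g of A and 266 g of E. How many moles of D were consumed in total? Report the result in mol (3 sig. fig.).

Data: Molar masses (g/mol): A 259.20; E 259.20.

n(A) = 545 / 259.20 = 2.103 mol
n(E) = 266 / 259.20 = 1.026 mol
n(D) via (i) = (3/2)×2.103 = 3.155 mol
n(D) via (ii) = (3/2)×1.026 = 1.539 mol
total n(D) = 3.155 + 1.539 = 4.694 mol

4.69 mol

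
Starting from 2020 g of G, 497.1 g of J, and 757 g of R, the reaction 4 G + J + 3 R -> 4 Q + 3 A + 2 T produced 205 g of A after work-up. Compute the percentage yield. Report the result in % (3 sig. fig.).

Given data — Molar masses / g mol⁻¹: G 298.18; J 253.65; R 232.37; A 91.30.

68.9 %

n(G) = 2020 / 298.18 = 6.774 mol
n(J) = 497.1 / 253.65 = 1.960 mol
n(R) = 757.0 / 232.37 = 3.258 mol
n/ν → G: 1.694, J: 1.960, R: 1.086; R is limiting.
theoretical n(A) = (3/3) × 3.258 = 3.258 mol → 297.5 g
% yield = 205 / 297.5 × 100 = 68.91 %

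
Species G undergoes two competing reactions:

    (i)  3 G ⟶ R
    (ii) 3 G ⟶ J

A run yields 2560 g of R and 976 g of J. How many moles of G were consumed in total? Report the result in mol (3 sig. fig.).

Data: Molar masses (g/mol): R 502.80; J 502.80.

n(R) = 2560 / 502.80 = 5.091 mol
n(J) = 976 / 502.80 = 1.941 mol
n(G) via (i) = (3/1)×5.091 = 15.27 mol
n(G) via (ii) = (3/1)×1.941 = 5.823 mol
total n(G) = 15.27 + 5.823 = 21.09 mol

21.1 mol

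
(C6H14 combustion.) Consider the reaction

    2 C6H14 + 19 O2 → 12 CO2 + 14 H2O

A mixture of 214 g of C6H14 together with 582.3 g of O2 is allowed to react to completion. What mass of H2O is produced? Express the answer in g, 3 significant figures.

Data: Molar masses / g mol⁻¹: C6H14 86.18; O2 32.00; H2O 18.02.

242 g

n(C6H14) = 214.0 / 86.18 = 2.483 mol
n(O2) = 582.3 / 32.00 = 18.20 mol
n/ν → C6H14: 1.242, O2: 0.9579; O2 is limiting.
n(H2O) = (14/19) × 18.20 = 13.41 mol
mass = 13.41 × 18.02 = 241.6 g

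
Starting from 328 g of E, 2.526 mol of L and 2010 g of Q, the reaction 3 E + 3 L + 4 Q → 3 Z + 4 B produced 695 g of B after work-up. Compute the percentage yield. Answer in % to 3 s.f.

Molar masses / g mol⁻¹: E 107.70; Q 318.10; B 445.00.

46.4 %

n(E) = 328.0 / 107.70 = 3.045 mol
n(L) = 2.526 mol
n(Q) = 2010 / 318.10 = 6.319 mol
n/ν for E = 3.045/3 = 1.015
n/ν for L = 2.526/3 = 0.8420
n/ν for Q = 6.319/4 = 1.580
Smallest n/ν is L → limiting reagent.
theoretical n(B) = (4/3) × 2.526 = 3.368 mol → 1499 g
% yield = 695 / 1499 × 100 = 46.36 %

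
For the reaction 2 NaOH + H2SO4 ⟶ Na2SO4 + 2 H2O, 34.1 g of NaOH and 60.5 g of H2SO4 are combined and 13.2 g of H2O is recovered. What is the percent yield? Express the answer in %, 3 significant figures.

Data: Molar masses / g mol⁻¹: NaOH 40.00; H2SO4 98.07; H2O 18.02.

n(NaOH) = 34.10 / 40.00 = 0.8525 mol
n(H2SO4) = 60.50 / 98.07 = 0.6169 mol
n/ν for NaOH = 0.8525/2 = 0.4263
n/ν for H2SO4 = 0.6169/1 = 0.6169
Smallest n/ν is NaOH → limiting reagent.
theoretical n(H2O) = (2/2) × 0.8525 = 0.8525 mol → 15.36 g
% yield = 13.2 / 15.36 × 100 = 85.94 %

85.9 %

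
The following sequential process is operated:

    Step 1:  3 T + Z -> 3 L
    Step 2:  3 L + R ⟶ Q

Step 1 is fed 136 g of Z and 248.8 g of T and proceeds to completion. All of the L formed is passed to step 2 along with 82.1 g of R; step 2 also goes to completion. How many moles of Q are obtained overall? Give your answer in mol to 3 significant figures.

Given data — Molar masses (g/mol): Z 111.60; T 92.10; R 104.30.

0.787 mol

Step 1:
n(Z) = 136.0 / 111.60 = 1.219 mol
n(T) = 248.8 / 92.10 = 2.701 mol
n/ν for Z = 1.219/1 = 1.219
n/ν for T = 2.701/3 = 0.9003
Smallest n/ν is T → limiting reagent.
n(L) produced = (3/3) × 2.701 = 2.701 mol
Step 2:
n(L) available = 2.701 mol
n(R) = 82.10 / 104.30 = 0.7872 mol
n/ν for L = 2.701/3 = 0.9003
n/ν for R = 0.7872/1 = 0.7872
Smallest n/ν is R → limiting reagent.
n(Q) = (1/1) × 0.7872 = 0.7872 mol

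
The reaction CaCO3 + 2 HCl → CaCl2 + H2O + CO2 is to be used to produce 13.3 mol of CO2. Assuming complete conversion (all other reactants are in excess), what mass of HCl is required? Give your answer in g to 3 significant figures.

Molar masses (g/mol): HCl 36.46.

n(CO2) = 13.30 mol
n(HCl) = (2/1) × 13.30 = 26.60 mol
mass = 26.60 × 36.46 = 969.8 g

970 g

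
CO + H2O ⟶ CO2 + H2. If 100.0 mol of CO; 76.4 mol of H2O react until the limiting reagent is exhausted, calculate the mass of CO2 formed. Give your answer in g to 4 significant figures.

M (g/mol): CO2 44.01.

3362 g

n(CO) = 100.0 mol
n(H2O) = 76.40 mol
n/ν for CO = 100.0/1 = 100.0
n/ν for H2O = 76.40/1 = 76.40
Smallest n/ν is H2O → limiting reagent.
n(CO2) = (1/1) × 76.40 = 76.40 mol
mass = 76.40 × 44.01 = 3362 g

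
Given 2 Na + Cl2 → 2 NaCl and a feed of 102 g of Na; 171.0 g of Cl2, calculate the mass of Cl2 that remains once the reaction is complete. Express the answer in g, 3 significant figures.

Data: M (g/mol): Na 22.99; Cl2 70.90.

13.7 g

n(Na) = 102.0 / 22.99 = 4.437 mol
n(Cl2) = 171.0 / 70.90 = 2.412 mol
n/ν for Na = 4.437/2 = 2.219
n/ν for Cl2 = 2.412/1 = 2.412
Smallest n/ν is Na → limiting reagent.
Cl2 consumed = (1/2) × 4.437 = 2.219 mol
Cl2 remaining = 2.412 − 2.219 = 0.1930 mol
mass = 0.1930 × 70.90 = 13.68 g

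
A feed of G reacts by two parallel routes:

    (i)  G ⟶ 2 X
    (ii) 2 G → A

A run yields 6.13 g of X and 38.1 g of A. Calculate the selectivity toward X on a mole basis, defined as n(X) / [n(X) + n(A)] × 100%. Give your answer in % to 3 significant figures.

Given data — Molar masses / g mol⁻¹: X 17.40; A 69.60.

n(X) = 6.13 / 17.40 = 0.3523 mol
n(A) = 38.1 / 69.60 = 0.5474 mol
selectivity = 0.3523/(0.3523+0.5474) × 100 = 39.16 %

39.2 %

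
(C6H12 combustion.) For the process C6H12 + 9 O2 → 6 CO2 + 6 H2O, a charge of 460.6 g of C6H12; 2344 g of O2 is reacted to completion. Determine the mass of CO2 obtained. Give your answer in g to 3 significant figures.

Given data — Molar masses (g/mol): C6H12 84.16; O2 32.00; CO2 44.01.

1450 g

n(C6H12) = 460.6 / 84.16 = 5.473 mol
n(O2) = 2344 / 32.00 = 73.25 mol
n/ν for C6H12 = 5.473/1 = 5.473
n/ν for O2 = 73.25/9 = 8.139
Smallest n/ν is C6H12 → limiting reagent.
n(CO2) = (6/1) × 5.473 = 32.84 mol
mass = 32.84 × 44.01 = 1445 g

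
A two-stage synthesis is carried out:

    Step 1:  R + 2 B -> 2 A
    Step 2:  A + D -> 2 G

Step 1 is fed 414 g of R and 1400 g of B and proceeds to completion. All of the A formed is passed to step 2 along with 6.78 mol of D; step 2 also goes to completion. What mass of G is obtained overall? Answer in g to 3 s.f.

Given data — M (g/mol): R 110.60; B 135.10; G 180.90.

Step 1:
n(R) = 414.0 / 110.60 = 3.743 mol
n(B) = 1400 / 135.10 = 10.36 mol
n/ν → R: 3.743, B: 5.180; R is limiting.
n(A) produced = (2/1) × 3.743 = 7.486 mol
Step 2:
n(A) available = 7.486 mol
n(D) = 6.780 mol
n/ν → A: 7.486, D: 6.780; D is limiting.
n(G) = (2/1) × 6.780 = 13.56 mol
mass = 13.56 × 180.90 = 2453 g

2450 g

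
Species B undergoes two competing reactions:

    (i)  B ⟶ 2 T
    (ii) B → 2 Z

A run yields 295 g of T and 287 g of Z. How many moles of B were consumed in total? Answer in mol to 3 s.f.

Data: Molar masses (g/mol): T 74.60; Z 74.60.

n(T) = 295 / 74.60 = 3.954 mol
n(Z) = 287 / 74.60 = 3.847 mol
n(B) via (i) = (1/2)×3.954 = 1.977 mol
n(B) via (ii) = (1/2)×3.847 = 1.924 mol
total n(B) = 1.977 + 1.924 = 3.901 mol

3.90 mol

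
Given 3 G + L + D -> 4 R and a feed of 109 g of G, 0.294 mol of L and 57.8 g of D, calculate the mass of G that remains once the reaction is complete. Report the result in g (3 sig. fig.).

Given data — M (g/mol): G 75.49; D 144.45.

42.4 g

n(G) = 109.0 / 75.49 = 1.444 mol
n(L) = 0.2940 mol
n(D) = 57.80 / 144.45 = 0.4001 mol
n/ν for G = 1.444/3 = 0.4813
n/ν for L = 0.2940/1 = 0.2940
n/ν for D = 0.4001/1 = 0.4001
Smallest n/ν is L → limiting reagent.
G consumed = (3/1) × 0.2940 = 0.8820 mol
G remaining = 1.444 − 0.8820 = 0.5620 mol
mass = 0.5620 × 75.49 = 42.43 g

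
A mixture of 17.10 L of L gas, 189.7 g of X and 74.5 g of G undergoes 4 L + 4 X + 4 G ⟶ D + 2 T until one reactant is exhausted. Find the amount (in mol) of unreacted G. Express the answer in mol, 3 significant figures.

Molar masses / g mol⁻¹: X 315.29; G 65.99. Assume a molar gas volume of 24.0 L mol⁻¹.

0.527 mol

n(L) = 17.10 / 24.0 = 0.7125 mol
n(X) = 189.7 / 315.29 = 0.6017 mol
n(G) = 74.50 / 65.99 = 1.129 mol
n/ν → L: 0.1781, X: 0.1504, G: 0.2823; X is limiting.
G consumed = (4/4) × 0.6017 = 0.6017 mol
G remaining = 1.129 − 0.6017 = 0.5273 mol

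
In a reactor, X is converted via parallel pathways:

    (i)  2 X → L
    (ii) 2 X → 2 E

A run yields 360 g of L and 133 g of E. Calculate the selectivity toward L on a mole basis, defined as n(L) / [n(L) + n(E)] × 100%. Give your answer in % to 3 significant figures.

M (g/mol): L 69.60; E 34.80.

57.5 %

n(L) = 360 / 69.60 = 5.172 mol
n(E) = 133 / 34.80 = 3.822 mol
selectivity = 5.172/(5.172+3.822) × 100 = 57.51 %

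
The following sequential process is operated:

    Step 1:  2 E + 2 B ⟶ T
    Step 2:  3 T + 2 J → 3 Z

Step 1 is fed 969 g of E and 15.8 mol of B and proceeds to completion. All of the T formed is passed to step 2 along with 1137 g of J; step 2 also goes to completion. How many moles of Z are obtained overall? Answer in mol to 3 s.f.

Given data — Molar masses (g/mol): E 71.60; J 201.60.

6.77 mol

Step 1:
n(E) = 969.0 / 71.60 = 13.53 mol
n(B) = 15.80 mol
n/ν for E = 13.53/2 = 6.765
n/ν for B = 15.80/2 = 7.900
Smallest n/ν is E → limiting reagent.
n(T) produced = (1/2) × 13.53 = 6.765 mol
Step 2:
n(T) available = 6.765 mol
n(J) = 1137 / 201.60 = 5.640 mol
n/ν for T = 6.765/3 = 2.255
n/ν for J = 5.640/2 = 2.820
Smallest n/ν is T → limiting reagent.
n(Z) = (3/3) × 6.765 = 6.765 mol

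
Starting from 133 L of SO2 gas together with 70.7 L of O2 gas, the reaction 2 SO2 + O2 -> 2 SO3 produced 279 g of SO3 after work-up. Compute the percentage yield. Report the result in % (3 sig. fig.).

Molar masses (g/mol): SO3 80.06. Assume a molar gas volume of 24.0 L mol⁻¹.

n(SO2) = 133.0 / 24.0 = 5.542 mol
n(O2) = 70.70 / 24.0 = 2.946 mol
n/ν for SO2 = 5.542/2 = 2.771
n/ν for O2 = 2.946/1 = 2.946
Smallest n/ν is SO2 → limiting reagent.
theoretical n(SO3) = (2/2) × 5.542 = 5.542 mol → 443.7 g
% yield = 279 / 443.7 × 100 = 62.88 %

62.9 %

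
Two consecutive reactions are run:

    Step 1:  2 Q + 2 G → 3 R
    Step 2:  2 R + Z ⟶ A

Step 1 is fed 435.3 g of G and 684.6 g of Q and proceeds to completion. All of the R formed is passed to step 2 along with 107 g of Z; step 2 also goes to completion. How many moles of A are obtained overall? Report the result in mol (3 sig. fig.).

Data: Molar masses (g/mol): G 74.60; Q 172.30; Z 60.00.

1.78 mol

Step 1:
n(G) = 435.3 / 74.60 = 5.835 mol
n(Q) = 684.6 / 172.30 = 3.973 mol
n/ν for G = 5.835/2 = 2.918
n/ν for Q = 3.973/2 = 1.987
Smallest n/ν is Q → limiting reagent.
n(R) produced = (3/2) × 3.973 = 5.960 mol
Step 2:
n(R) available = 5.960 mol
n(Z) = 107.0 / 60.00 = 1.783 mol
n/ν for R = 5.960/2 = 2.980
n/ν for Z = 1.783/1 = 1.783
Smallest n/ν is Z → limiting reagent.
n(A) = (1/1) × 1.783 = 1.783 mol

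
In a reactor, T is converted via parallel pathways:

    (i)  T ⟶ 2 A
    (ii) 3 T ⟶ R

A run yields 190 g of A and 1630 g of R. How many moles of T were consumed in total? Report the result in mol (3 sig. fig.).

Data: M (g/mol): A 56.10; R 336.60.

n(A) = 190 / 56.10 = 3.387 mol
n(R) = 1630 / 336.60 = 4.843 mol
n(T) via (i) = (1/2)×3.387 = 1.694 mol
n(T) via (ii) = (3/1)×4.843 = 14.53 mol
total n(T) = 1.694 + 14.53 = 16.22 mol

16.2 mol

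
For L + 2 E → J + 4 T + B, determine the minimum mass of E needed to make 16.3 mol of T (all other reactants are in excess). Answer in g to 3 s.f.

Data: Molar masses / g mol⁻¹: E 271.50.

2210 g

n(T) = 16.30 mol
n(E) = (2/4) × 16.30 = 8.150 mol
mass = 8.150 × 271.50 = 2213 g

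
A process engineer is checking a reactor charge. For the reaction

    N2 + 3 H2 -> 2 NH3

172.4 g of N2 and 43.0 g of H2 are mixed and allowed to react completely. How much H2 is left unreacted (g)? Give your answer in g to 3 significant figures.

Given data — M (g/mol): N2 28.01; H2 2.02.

n(N2) = 172.4 / 28.01 = 6.155 mol
n(H2) = 43.00 / 2.02 = 21.29 mol
n/ν → N2: 6.155, H2: 7.097; N2 is limiting.
H2 consumed = (3/1) × 6.155 = 18.47 mol
H2 remaining = 21.29 − 18.47 = 2.820 mol
mass = 2.820 × 2.02 = 5.696 g

5.70 g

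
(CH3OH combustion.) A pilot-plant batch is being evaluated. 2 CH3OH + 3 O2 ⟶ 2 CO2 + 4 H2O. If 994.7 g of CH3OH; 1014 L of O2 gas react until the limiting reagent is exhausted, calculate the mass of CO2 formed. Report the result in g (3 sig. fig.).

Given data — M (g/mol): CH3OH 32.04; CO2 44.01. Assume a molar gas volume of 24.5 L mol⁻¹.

1210 g

n(CH3OH) = 994.7 / 32.04 = 31.05 mol
n(O2) = 1014 / 24.5 = 41.39 mol
n/ν for CH3OH = 31.05/2 = 15.53
n/ν for O2 = 41.39/3 = 13.80
Smallest n/ν is O2 → limiting reagent.
n(CO2) = (2/3) × 41.39 = 27.59 mol
mass = 27.59 × 44.01 = 1214 g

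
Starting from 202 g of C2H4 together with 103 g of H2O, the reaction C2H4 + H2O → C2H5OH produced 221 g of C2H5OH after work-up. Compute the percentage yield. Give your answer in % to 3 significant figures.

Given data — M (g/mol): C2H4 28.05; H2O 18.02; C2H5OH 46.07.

n(C2H4) = 202.0 / 28.05 = 7.201 mol
n(H2O) = 103.0 / 18.02 = 5.716 mol
n/ν → C2H4: 7.201, H2O: 5.716; H2O is limiting.
theoretical n(C2H5OH) = (1/1) × 5.716 = 5.716 mol → 263.3 g
% yield = 221 / 263.3 × 100 = 83.93 %

83.9 %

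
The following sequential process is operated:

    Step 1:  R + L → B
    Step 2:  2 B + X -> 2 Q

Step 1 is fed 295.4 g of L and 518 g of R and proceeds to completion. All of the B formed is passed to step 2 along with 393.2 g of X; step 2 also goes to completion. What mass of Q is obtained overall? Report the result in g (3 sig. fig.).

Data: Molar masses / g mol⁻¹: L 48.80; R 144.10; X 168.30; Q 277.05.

Step 1:
n(L) = 295.4 / 48.80 = 6.053 mol
n(R) = 518.0 / 144.10 = 3.595 mol
n/ν → L: 6.053, R: 3.595; R is limiting.
n(B) produced = (1/1) × 3.595 = 3.595 mol
Step 2:
n(B) available = 3.595 mol
n(X) = 393.2 / 168.30 = 2.336 mol
n/ν → B: 1.798, X: 2.336; B is limiting.
n(Q) = (2/2) × 3.595 = 3.595 mol
mass = 3.595 × 277.05 = 996.0 g

996 g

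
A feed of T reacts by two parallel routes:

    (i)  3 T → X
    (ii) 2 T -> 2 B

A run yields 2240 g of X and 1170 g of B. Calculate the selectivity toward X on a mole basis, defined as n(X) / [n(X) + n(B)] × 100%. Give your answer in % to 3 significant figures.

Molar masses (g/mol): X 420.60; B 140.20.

39.0 %

n(X) = 2240 / 420.60 = 5.326 mol
n(B) = 1170 / 140.20 = 8.345 mol
selectivity = 5.326/(5.326+8.345) × 100 = 38.96 %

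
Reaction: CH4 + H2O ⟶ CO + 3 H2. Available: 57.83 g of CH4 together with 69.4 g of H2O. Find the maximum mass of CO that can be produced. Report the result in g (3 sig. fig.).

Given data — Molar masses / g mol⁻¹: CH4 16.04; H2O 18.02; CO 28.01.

101 g

n(CH4) = 57.83 / 16.04 = 3.605 mol
n(H2O) = 69.40 / 18.02 = 3.851 mol
n/ν → CH4: 3.605, H2O: 3.851; CH4 is limiting.
n(CO) = (1/1) × 3.605 = 3.605 mol
mass = 3.605 × 28.01 = 101.0 g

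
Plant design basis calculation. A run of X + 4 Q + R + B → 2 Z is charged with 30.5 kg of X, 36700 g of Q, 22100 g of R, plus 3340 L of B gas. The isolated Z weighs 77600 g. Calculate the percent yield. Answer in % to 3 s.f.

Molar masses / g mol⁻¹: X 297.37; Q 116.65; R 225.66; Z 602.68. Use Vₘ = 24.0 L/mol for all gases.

n(X) = 30.50×1000 / 297.37 = 102.6 mol
n(Q) = 36700 / 116.65 = 314.6 mol
n(R) = 22100 / 225.66 = 97.93 mol
n(B) = 3340 / 24.0 = 139.2 mol
n/ν for X = 102.6/1 = 102.6
n/ν for Q = 314.6/4 = 78.65
n/ν for R = 97.93/1 = 97.93
n/ν for B = 139.2/1 = 139.2
Smallest n/ν is Q → limiting reagent.
theoretical n(Z) = (2/4) × 314.6 = 157.3 mol → 94800 g
% yield = 77600 / 94800 × 100 = 81.86 %

81.9 %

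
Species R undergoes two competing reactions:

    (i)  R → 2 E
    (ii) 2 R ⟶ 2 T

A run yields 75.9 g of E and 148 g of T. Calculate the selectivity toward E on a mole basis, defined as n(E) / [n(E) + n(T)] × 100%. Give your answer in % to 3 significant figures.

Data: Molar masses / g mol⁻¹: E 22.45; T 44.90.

n(E) = 75.9 / 22.45 = 3.381 mol
n(T) = 148 / 44.90 = 3.296 mol
selectivity = 3.381/(3.381+3.296) × 100 = 50.64 %

50.6 %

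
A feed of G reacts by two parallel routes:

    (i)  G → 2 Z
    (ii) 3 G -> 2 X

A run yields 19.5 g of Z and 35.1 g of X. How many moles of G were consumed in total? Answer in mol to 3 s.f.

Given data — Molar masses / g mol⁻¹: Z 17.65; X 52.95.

n(Z) = 19.5 / 17.65 = 1.105 mol
n(X) = 35.1 / 52.95 = 0.6629 mol
n(G) via (i) = (1/2)×1.105 = 0.5525 mol
n(G) via (ii) = (3/2)×0.6629 = 0.9944 mol
total n(G) = 0.5525 + 0.9944 = 1.547 mol

1.55 mol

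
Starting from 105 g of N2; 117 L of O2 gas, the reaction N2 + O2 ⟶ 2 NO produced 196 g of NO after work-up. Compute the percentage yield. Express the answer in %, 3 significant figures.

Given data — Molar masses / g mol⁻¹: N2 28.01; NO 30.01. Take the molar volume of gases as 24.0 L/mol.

87.1 %

n(N2) = 105.0 / 28.01 = 3.749 mol
n(O2) = 117.0 / 24.0 = 4.875 mol
n/ν for N2 = 3.749/1 = 3.749
n/ν for O2 = 4.875/1 = 4.875
Smallest n/ν is N2 → limiting reagent.
theoretical n(NO) = (2/1) × 3.749 = 7.498 mol → 225.0 g
% yield = 196 / 225.0 × 100 = 87.11 %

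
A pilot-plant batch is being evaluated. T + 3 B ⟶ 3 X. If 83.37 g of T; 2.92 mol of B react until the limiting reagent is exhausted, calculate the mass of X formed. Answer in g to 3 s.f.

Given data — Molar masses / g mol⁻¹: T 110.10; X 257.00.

n(T) = 83.37 / 110.10 = 0.7572 mol
n(B) = 2.920 mol
n/ν for T = 0.7572/1 = 0.7572
n/ν for B = 2.920/3 = 0.9733
Smallest n/ν is T → limiting reagent.
n(X) = (3/1) × 0.7572 = 2.272 mol
mass = 2.272 × 257.00 = 583.9 g

584 g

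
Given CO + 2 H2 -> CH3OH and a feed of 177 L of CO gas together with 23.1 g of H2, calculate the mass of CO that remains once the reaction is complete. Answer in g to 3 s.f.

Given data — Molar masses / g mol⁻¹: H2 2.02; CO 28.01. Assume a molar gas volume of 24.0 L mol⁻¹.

n(CO) = 177.0 / 24.0 = 7.375 mol
n(H2) = 23.10 / 2.02 = 11.44 mol
n/ν for CO = 7.375/1 = 7.375
n/ν for H2 = 11.44/2 = 5.720
Smallest n/ν is H2 → limiting reagent.
CO consumed = (1/2) × 11.44 = 5.720 mol
CO remaining = 7.375 − 5.720 = 1.655 mol
mass = 1.655 × 28.01 = 46.36 g

46.4 g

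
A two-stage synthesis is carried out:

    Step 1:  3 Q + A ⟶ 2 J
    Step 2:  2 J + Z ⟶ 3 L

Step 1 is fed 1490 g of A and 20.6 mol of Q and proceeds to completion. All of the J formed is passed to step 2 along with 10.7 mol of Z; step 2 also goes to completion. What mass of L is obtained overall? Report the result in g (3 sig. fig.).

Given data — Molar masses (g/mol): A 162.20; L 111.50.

Step 1:
n(A) = 1490 / 162.20 = 9.186 mol
n(Q) = 20.60 mol
n/ν for A = 9.186/1 = 9.186
n/ν for Q = 20.60/3 = 6.867
Smallest n/ν is Q → limiting reagent.
n(J) produced = (2/3) × 20.60 = 13.73 mol
Step 2:
n(J) available = 13.73 mol
n(Z) = 10.70 mol
n/ν for J = 13.73/2 = 6.865
n/ν for Z = 10.70/1 = 10.70
Smallest n/ν is J → limiting reagent.
n(L) = (3/2) × 13.73 = 20.60 mol
mass = 20.60 × 111.50 = 2297 g

2300 g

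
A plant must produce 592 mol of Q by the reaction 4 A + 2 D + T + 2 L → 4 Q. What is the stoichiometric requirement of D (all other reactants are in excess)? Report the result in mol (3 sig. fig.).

n(Q) = 592.0 mol
n(D) = (2/4) × 592.0 = 296.0 mol

296 mol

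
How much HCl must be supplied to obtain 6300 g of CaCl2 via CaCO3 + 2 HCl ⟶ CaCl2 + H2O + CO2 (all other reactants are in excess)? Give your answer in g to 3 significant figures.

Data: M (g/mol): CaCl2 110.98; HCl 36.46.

n(CaCl2) = 6300 / 110.98 = 56.77 mol
n(HCl) = (2/1) × 56.77 = 113.5 mol
mass = 113.5 × 36.46 = 4138 g

4140 g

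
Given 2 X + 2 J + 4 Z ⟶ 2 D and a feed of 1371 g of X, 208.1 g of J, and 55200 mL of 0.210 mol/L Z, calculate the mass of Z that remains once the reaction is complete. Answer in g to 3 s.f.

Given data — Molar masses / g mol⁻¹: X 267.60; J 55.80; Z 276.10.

1140 g

n(X) = 1371 / 267.60 = 5.123 mol
n(J) = 208.1 / 55.80 = 3.729 mol
n(Z) = 0.210 × 55200/1000 = 11.59 mol
n/ν → X: 2.562, J: 1.865, Z: 2.898; J is limiting.
Z consumed = (4/2) × 3.729 = 7.458 mol
Z remaining = 11.59 − 7.458 = 4.132 mol
mass = 4.132 × 276.10 = 1141 g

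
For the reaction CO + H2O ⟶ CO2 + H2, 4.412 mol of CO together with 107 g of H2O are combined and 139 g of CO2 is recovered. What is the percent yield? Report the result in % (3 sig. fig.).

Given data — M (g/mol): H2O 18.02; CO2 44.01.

n(CO) = 4.412 mol
n(H2O) = 107.0 / 18.02 = 5.938 mol
n/ν → CO: 4.412, H2O: 5.938; CO is limiting.
theoretical n(CO2) = (1/1) × 4.412 = 4.412 mol → 194.2 g
% yield = 139 / 194.2 × 100 = 71.58 %

71.6 %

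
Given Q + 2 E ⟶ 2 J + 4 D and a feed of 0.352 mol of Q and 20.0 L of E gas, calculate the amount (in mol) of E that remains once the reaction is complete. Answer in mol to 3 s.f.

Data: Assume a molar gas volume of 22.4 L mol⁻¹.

0.189 mol

n(Q) = 0.3520 mol
n(E) = 20.00 / 22.4 = 0.8929 mol
n/ν for Q = 0.3520/1 = 0.3520
n/ν for E = 0.8929/2 = 0.4465
Smallest n/ν is Q → limiting reagent.
E consumed = (2/1) × 0.3520 = 0.7040 mol
E remaining = 0.8929 − 0.7040 = 0.1889 mol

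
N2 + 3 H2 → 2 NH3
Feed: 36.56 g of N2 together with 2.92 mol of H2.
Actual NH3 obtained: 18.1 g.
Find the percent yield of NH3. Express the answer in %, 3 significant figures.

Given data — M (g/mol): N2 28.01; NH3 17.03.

54.6 %

n(N2) = 36.56 / 28.01 = 1.305 mol
n(H2) = 2.920 mol
n/ν for N2 = 1.305/1 = 1.305
n/ν for H2 = 2.920/3 = 0.9733
Smallest n/ν is H2 → limiting reagent.
theoretical n(NH3) = (2/3) × 2.920 = 1.947 mol → 33.16 g
% yield = 18.1 / 33.16 × 100 = 54.58 %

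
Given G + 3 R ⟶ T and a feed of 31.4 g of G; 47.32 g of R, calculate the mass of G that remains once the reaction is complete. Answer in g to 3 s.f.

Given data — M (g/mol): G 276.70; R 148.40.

1.99 g

n(G) = 31.40 / 276.70 = 0.1135 mol
n(R) = 47.32 / 148.40 = 0.3189 mol
n/ν → G: 0.1135, R: 0.1063; R is limiting.
G consumed = (1/3) × 0.3189 = 0.1063 mol
G remaining = 0.1135 − 0.1063 = 0.007200 mol
mass = 0.007200 × 276.70 = 1.992 g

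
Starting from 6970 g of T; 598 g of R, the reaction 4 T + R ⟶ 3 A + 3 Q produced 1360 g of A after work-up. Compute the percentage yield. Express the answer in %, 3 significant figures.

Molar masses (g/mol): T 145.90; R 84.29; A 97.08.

n(T) = 6970 / 145.90 = 47.77 mol
n(R) = 598.0 / 84.29 = 7.095 mol
n/ν for T = 47.77/4 = 11.94
n/ν for R = 7.095/1 = 7.095
Smallest n/ν is R → limiting reagent.
theoretical n(A) = (3/1) × 7.095 = 21.29 mol → 2067 g
% yield = 1360 / 2067 × 100 = 65.80 %

65.8 %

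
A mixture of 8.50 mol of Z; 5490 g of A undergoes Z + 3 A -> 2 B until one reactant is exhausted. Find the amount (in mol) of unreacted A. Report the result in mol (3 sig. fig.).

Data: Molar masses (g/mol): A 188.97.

n(Z) = 8.500 mol
n(A) = 5490 / 188.97 = 29.05 mol
n/ν → Z: 8.500, A: 9.683; Z is limiting.
A consumed = (3/1) × 8.500 = 25.50 mol
A remaining = 29.05 − 25.50 = 3.550 mol

3.55 mol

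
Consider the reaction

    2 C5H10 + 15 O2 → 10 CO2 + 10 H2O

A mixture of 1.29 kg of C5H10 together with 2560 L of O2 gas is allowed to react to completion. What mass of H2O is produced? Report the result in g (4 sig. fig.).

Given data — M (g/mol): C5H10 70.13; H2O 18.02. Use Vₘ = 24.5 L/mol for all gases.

n(C5H10) = 1.290×1000 / 70.13 = 18.39 mol
n(O2) = 2560 / 24.5 = 104.5 mol
n/ν for C5H10 = 18.39/2 = 9.195
n/ν for O2 = 104.5/15 = 6.967
Smallest n/ν is O2 → limiting reagent.
n(H2O) = (10/15) × 104.5 = 69.67 mol
mass = 69.67 × 18.02 = 1255 g

1255 g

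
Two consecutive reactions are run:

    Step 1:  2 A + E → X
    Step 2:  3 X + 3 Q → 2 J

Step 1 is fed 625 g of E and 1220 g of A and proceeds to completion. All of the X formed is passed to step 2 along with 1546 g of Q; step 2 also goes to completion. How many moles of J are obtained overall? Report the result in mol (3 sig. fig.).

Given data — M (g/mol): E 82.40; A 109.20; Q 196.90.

3.72 mol

Step 1:
n(E) = 625.0 / 82.40 = 7.585 mol
n(A) = 1220 / 109.20 = 11.17 mol
n/ν for E = 7.585/1 = 7.585
n/ν for A = 11.17/2 = 5.585
Smallest n/ν is A → limiting reagent.
n(X) produced = (1/2) × 11.17 = 5.585 mol
Step 2:
n(X) available = 5.585 mol
n(Q) = 1546 / 196.90 = 7.852 mol
n/ν for X = 5.585/3 = 1.862
n/ν for Q = 7.852/3 = 2.617
Smallest n/ν is X → limiting reagent.
n(J) = (2/3) × 5.585 = 3.723 mol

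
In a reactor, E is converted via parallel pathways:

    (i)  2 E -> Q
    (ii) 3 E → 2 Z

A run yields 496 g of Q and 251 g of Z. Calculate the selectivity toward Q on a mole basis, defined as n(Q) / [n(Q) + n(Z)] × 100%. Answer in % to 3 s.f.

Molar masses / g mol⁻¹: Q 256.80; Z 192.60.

n(Q) = 496 / 256.80 = 1.931 mol
n(Z) = 251 / 192.60 = 1.303 mol
selectivity = 1.931/(1.931+1.303) × 100 = 59.71 %

59.7 %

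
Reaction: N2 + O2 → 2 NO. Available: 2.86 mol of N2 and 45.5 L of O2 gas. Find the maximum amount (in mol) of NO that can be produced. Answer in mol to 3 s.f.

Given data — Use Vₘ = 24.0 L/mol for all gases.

n(N2) = 2.860 mol
n(O2) = 45.50 / 24.0 = 1.896 mol
n/ν → N2: 2.860, O2: 1.896; O2 is limiting.
n(NO) = (2/1) × 1.896 = 3.792 mol

3.79 mol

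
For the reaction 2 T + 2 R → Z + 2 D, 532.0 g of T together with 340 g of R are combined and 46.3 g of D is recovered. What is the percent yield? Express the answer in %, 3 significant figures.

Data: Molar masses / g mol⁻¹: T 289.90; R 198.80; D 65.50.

41.3 %

n(T) = 532.0 / 289.90 = 1.835 mol
n(R) = 340.0 / 198.80 = 1.710 mol
n/ν for T = 1.835/2 = 0.9175
n/ν for R = 1.710/2 = 0.8550
Smallest n/ν is R → limiting reagent.
theoretical n(D) = (2/2) × 1.710 = 1.710 mol → 112.0 g
% yield = 46.3 / 112.0 × 100 = 41.34 %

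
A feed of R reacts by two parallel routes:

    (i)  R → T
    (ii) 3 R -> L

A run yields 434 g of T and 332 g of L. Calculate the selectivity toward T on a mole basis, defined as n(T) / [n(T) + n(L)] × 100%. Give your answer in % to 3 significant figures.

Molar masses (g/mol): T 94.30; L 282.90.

79.7 %

n(T) = 434 / 94.30 = 4.602 mol
n(L) = 332 / 282.90 = 1.174 mol
selectivity = 4.602/(4.602+1.174) × 100 = 79.67 %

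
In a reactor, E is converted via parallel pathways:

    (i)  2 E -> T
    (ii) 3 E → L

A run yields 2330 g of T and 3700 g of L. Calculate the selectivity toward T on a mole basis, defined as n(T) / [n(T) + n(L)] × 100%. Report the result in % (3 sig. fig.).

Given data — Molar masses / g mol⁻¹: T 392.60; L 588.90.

48.6 %

n(T) = 2330 / 392.60 = 5.935 mol
n(L) = 3700 / 588.90 = 6.283 mol
selectivity = 5.935/(5.935+6.283) × 100 = 48.58 %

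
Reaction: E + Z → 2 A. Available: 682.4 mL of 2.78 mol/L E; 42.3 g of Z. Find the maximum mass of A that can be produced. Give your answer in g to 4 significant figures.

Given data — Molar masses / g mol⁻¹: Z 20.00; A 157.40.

n(E) = 2.78 × 682.4/1000 = 1.897 mol
n(Z) = 42.30 / 20.00 = 2.115 mol
n/ν for E = 1.897/1 = 1.897
n/ν for Z = 2.115/1 = 2.115
Smallest n/ν is E → limiting reagent.
n(A) = (2/1) × 1.897 = 3.794 mol
mass = 3.794 × 157.40 = 597.2 g

597.2 g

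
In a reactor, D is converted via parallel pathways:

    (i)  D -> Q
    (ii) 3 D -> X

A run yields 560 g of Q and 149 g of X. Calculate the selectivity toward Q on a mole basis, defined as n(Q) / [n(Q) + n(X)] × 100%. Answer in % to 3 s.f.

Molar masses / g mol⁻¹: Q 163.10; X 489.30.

91.9 %

n(Q) = 560 / 163.10 = 3.433 mol
n(X) = 149 / 489.30 = 0.3045 mol
selectivity = 3.433/(3.433+0.3045) × 100 = 91.85 %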